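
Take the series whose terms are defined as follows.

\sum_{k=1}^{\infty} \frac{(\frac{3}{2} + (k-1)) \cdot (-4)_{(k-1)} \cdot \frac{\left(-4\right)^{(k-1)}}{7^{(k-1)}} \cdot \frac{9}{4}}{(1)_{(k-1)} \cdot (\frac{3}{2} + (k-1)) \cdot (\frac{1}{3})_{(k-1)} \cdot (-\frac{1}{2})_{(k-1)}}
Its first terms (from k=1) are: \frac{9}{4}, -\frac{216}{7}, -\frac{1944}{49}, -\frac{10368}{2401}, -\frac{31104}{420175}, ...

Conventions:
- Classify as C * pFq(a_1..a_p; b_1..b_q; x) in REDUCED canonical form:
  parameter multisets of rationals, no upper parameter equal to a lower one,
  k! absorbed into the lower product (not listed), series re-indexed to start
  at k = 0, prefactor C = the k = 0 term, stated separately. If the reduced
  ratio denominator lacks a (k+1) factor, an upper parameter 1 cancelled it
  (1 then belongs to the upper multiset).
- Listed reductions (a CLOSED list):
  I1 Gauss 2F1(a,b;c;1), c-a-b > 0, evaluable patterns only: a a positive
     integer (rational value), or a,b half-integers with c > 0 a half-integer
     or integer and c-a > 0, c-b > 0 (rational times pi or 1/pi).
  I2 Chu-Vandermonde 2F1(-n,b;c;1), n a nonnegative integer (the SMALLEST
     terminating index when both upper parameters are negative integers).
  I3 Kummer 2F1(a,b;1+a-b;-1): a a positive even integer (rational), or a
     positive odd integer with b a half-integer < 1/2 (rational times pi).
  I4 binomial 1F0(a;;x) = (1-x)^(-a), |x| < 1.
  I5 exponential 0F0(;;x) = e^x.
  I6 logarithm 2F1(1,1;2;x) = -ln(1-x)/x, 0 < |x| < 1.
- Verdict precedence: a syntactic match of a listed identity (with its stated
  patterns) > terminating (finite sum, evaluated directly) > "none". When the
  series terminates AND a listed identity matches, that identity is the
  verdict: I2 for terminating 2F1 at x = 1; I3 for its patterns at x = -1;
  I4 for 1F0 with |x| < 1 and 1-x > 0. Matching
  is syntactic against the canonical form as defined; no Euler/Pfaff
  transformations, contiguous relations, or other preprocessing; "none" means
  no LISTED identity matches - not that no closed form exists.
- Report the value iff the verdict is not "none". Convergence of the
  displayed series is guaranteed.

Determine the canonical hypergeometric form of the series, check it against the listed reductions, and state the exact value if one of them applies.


With C = \frac{9}{4}: the canonical form is 1F2(-4; -\frac{1}{2}, \frac{1}{3}; -\frac{4}{7}). Verdict: terminating - upper -4 stops the sum at k = 4; the 5 terms are added exactly. Hence: -\frac{122141241}{1680700}.

Key step: x = -\frac{4}{7} and (1)_k (C = 9/4) is k! itself.
Step ratio: r(k) = -\frac{4}{7} * (k-4) / [(k-\frac{1}{2}) (k+\frac{1}{3}) (k+1)] - poly over poly, x = -\frac{4}{7} from leading terms; C = \frac{9}{4} at k = 0.


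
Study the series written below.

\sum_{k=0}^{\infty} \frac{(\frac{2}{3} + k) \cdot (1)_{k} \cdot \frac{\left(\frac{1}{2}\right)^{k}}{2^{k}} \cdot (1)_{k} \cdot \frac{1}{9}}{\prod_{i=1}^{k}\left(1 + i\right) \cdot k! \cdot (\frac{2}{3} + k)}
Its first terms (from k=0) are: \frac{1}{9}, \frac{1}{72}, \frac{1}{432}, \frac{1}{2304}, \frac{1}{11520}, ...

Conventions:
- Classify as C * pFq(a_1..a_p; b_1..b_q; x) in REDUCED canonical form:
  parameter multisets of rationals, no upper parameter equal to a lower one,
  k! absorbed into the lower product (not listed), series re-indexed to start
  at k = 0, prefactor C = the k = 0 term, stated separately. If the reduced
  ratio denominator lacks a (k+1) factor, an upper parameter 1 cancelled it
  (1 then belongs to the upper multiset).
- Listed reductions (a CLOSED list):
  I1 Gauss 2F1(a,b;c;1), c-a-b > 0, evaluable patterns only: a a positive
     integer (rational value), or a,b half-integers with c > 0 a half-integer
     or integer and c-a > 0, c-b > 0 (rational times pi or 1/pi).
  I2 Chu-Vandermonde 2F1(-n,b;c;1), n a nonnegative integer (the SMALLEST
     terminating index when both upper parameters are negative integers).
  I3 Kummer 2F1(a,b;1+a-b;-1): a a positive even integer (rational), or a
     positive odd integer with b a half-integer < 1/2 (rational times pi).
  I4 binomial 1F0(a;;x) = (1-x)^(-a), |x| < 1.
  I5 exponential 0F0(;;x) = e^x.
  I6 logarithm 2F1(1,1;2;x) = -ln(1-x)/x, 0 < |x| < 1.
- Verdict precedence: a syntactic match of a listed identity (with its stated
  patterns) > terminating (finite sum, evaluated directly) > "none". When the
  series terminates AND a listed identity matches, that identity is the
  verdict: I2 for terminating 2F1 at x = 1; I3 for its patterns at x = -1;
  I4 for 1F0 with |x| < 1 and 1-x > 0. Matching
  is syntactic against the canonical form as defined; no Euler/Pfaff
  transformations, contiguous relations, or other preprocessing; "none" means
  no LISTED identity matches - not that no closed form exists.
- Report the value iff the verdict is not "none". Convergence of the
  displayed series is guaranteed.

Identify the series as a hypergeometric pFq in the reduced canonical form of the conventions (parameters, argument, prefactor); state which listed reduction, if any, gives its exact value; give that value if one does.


With C = \frac{1}{9}: the canonical form is 2F1(1, 1; 2; \frac{1}{4}). Verdict (x = \frac{1}{4}): the logarithmic series (I6) applies (the logarithm: parameters (1,1;2), x = \frac{1}{4}). Exact value: \left(-\frac{4}{9}\right) \cdot \ln\left(\frac{3}{4}\right).

Key observation: x = \frac{1}{4} and the lower running product (C = 1/9) is a rising factorial.
Consecutive-term ratio: r(k) = \frac{1}{4} * (k+1) (k+1) / [(k+2) (k+1)] - rational in k. x = \frac{1}{4}; t_0 = \frac{1}{9}; negate the roots.


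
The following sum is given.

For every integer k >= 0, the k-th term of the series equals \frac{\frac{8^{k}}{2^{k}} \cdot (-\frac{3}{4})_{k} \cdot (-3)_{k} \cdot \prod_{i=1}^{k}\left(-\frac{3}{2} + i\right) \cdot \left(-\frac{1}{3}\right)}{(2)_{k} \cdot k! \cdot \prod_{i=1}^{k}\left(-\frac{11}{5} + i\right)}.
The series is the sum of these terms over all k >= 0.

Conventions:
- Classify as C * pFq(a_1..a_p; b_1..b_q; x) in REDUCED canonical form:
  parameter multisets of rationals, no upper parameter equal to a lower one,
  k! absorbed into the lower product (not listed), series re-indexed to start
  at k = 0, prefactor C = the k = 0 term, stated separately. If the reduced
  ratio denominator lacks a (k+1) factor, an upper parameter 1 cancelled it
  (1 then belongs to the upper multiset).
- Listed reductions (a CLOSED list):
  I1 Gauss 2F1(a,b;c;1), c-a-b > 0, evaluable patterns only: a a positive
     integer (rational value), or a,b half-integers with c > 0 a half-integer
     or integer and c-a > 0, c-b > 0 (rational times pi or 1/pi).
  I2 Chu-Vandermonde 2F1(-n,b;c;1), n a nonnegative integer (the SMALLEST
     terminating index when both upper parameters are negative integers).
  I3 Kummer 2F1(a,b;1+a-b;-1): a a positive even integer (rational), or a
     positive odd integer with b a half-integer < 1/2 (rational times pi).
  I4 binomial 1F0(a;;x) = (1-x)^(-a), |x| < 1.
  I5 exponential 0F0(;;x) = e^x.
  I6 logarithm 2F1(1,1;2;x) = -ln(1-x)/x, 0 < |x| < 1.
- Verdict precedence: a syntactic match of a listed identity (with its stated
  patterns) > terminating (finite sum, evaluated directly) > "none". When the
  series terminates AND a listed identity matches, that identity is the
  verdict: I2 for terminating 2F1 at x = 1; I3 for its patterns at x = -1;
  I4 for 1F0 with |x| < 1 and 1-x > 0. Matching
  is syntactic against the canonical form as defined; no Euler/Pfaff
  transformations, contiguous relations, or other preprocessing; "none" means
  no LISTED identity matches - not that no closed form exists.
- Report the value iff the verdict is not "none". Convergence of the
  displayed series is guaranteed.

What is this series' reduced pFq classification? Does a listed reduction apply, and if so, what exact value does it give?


Key observation: t_0 being -\frac{1}{3}, the two k-th powers (C = -1/3, x = 4) combine into one argument.
Step ratio: r(k) = 4 * (k-3) (k-\frac{3}{4}) (k-\frac{1}{2}) / [(k-\frac{6}{5}) (k+2) (k+1)] - rational in k, leading ratio 4; with t_0 = -\frac{1}{3}, classification follows.

This is -\frac{1}{3} * 3F2(-3, -\frac{3}{4}, -\frac{1}{2}; -\frac{6}{5}, 2; 4) in reduced canonical form. Verdict: terminating (-3 upstairs). 4 nonzero terms in all; added directly. Hence: -\frac{549}{512}.


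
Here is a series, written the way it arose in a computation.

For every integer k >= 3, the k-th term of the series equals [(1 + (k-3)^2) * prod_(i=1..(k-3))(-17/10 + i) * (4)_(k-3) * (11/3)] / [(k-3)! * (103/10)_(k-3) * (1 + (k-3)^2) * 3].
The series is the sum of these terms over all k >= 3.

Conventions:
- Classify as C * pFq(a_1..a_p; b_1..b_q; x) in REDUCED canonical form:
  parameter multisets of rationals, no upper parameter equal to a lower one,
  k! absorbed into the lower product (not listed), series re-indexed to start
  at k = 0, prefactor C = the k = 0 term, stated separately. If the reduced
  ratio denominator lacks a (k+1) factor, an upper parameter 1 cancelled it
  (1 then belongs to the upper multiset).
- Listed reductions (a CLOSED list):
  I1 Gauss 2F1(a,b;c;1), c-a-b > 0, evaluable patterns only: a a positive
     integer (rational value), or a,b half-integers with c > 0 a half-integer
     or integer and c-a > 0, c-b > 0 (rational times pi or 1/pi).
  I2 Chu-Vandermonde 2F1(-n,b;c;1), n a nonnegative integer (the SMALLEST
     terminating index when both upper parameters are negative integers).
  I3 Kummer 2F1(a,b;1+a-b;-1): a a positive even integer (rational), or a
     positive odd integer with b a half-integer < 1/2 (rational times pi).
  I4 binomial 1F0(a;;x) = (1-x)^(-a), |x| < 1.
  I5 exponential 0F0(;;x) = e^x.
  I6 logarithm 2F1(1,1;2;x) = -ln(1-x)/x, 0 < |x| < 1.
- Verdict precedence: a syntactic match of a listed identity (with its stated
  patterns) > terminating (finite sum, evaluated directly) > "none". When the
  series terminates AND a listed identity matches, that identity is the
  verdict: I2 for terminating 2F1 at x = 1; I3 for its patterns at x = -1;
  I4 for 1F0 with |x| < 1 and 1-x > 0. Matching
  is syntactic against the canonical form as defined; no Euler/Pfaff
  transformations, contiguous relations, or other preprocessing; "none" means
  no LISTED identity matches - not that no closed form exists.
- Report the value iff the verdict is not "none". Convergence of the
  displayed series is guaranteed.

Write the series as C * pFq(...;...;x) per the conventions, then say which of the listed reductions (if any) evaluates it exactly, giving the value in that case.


The series (x = 1) is 2F1: upper {-7/10, 4}, lower {103/10}, prefactor 11/9. Verdict: this is Gauss's theorem (I1) (x = 1: the Gamma ratio telescopes since c-a-b = 7 > 0 and a = 4 in Z>0). Its exact value is 2066119/2400000.

First insight: x = 1 and the factor k^2 + 1 cancels (top and bottom), leaving prefactor 11/9.
Ratio: r(k) = 1 * (k-7/10) (k+4) / [(k+103/10) (k+1)] - rational; roots negated = parameters, x = 1, C = 11/9.


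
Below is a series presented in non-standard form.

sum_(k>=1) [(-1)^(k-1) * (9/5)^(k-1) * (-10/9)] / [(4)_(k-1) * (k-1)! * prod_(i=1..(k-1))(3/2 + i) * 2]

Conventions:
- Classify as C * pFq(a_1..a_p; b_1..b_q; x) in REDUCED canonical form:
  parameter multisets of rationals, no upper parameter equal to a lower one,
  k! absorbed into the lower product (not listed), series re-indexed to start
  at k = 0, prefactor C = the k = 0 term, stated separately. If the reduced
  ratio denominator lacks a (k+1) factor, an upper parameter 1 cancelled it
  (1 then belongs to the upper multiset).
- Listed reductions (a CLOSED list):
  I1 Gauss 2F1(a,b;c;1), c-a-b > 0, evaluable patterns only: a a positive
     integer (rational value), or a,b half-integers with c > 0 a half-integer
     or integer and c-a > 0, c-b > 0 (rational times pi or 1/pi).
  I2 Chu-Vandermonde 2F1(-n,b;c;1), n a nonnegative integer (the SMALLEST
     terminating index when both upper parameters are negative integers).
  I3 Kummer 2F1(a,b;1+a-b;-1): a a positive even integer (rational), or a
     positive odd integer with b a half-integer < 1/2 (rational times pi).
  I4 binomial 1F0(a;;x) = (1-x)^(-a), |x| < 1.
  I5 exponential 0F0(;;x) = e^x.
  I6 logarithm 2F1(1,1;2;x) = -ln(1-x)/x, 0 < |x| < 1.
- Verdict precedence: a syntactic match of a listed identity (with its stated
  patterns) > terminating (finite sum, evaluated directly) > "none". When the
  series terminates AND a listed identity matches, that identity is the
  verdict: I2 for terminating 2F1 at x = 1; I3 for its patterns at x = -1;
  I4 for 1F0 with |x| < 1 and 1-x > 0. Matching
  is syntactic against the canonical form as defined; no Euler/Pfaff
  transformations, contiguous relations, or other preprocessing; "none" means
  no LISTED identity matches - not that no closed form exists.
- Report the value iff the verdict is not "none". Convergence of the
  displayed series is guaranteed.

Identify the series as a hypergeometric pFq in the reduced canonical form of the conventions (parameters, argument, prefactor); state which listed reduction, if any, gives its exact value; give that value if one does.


Prefactor -5/9, argument -9/5: 0F2 with upper {-} over lower {5/2, 4}. Verdict: no listed reduction: x = -9/5 and upper {-} fail every I1-I6 pattern.

The tell: from the first term -5/9: the lower running product (C = -5/9, x = -9/5) is a rising factorial.
Adjacent-term ratio: r(k) = (-9/5) * 1 / [(k+5/2) (k+4) (k+1)] - rational in k. x = (-9/5); t_0 = -5/9; negate the roots.


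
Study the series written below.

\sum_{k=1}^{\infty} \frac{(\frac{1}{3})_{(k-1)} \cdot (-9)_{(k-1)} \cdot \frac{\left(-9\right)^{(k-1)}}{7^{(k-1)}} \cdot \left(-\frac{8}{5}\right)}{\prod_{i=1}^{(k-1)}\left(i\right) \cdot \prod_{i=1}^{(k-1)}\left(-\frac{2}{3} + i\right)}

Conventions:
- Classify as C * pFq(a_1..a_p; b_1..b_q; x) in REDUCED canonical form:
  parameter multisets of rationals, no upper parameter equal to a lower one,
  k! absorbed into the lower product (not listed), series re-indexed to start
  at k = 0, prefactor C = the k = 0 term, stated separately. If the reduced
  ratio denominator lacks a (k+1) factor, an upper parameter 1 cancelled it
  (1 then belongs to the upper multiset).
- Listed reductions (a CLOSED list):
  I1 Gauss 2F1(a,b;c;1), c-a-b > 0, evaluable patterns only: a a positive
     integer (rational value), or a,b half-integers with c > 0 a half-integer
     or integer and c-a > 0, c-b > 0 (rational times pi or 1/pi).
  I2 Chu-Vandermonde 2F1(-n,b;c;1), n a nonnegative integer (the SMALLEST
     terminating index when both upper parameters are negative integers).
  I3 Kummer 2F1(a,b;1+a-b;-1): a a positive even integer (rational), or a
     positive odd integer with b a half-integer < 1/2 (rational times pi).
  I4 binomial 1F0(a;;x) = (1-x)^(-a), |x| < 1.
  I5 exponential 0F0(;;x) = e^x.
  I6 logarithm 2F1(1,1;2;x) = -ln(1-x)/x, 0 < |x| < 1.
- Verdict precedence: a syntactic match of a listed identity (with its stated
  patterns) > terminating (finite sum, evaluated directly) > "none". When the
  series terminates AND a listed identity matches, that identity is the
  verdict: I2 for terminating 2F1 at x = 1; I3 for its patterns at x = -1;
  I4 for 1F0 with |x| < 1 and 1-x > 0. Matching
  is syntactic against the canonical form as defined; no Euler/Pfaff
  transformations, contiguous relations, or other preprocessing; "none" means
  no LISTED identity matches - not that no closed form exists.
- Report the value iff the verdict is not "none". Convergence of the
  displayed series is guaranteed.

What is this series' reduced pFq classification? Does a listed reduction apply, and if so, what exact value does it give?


Prefactor -\frac{8}{5}, argument -\frac{9}{7}: 1F0 with upper {-9} over lower {-}. Verdict: terminating - no listed pattern fits, but -9 in the upper list cuts the series at k = 9; direct evaluation. Exact value: -\frac{549755813888}{201768035}.

First insight: t_0 being -\frac{8}{5}, the lower running product (prefactor -8/5) is a rising factorial.
Ratio: r(k) = -\frac{9}{7} * (k-9) / [(k+1)] ; factor over Q: parameters, x = -\frac{9}{7}, and C = -\frac{8}{5}.


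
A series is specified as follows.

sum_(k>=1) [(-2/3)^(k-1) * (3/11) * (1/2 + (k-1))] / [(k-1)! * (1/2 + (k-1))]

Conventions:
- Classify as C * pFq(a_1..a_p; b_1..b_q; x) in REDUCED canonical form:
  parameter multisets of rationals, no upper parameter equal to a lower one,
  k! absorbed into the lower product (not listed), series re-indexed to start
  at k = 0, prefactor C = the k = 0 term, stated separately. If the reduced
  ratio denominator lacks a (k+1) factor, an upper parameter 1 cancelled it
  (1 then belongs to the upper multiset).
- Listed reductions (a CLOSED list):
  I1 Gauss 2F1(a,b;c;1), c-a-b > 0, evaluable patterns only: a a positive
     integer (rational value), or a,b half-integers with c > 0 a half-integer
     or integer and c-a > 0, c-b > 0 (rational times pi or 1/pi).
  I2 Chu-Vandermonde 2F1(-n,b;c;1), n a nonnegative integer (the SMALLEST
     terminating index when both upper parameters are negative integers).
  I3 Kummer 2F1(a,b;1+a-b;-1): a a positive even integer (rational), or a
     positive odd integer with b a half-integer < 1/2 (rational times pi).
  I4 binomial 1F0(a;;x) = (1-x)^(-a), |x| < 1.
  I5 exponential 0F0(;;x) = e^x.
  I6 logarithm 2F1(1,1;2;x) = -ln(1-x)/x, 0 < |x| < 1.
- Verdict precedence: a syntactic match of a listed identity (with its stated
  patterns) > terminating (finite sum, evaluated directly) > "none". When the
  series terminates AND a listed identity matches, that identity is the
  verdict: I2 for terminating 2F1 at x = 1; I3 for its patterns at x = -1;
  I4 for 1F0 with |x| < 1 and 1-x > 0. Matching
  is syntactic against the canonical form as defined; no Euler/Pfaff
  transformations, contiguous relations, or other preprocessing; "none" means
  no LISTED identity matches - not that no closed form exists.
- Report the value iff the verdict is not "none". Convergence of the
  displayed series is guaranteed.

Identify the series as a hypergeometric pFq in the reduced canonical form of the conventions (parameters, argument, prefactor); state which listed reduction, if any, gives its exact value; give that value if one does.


This is 3/11 * 0F0(-; -; -2/3) in reduced canonical form. Verdict (x = -2/3): the exponential series (I5) applies (the 0F0 exponential series at x = -2/3). Exact value: (3/11) * e^(-2/3).

Key observation: from the first term 3/11: striking the common factor k + 1/2 reduces the term (C = 3/11).
Step ratio: r(k) = (-2/3) * 1 / [(k+1)] - rational in k, leading ratio (-2/3); with t_0 = 3/11, classification follows.


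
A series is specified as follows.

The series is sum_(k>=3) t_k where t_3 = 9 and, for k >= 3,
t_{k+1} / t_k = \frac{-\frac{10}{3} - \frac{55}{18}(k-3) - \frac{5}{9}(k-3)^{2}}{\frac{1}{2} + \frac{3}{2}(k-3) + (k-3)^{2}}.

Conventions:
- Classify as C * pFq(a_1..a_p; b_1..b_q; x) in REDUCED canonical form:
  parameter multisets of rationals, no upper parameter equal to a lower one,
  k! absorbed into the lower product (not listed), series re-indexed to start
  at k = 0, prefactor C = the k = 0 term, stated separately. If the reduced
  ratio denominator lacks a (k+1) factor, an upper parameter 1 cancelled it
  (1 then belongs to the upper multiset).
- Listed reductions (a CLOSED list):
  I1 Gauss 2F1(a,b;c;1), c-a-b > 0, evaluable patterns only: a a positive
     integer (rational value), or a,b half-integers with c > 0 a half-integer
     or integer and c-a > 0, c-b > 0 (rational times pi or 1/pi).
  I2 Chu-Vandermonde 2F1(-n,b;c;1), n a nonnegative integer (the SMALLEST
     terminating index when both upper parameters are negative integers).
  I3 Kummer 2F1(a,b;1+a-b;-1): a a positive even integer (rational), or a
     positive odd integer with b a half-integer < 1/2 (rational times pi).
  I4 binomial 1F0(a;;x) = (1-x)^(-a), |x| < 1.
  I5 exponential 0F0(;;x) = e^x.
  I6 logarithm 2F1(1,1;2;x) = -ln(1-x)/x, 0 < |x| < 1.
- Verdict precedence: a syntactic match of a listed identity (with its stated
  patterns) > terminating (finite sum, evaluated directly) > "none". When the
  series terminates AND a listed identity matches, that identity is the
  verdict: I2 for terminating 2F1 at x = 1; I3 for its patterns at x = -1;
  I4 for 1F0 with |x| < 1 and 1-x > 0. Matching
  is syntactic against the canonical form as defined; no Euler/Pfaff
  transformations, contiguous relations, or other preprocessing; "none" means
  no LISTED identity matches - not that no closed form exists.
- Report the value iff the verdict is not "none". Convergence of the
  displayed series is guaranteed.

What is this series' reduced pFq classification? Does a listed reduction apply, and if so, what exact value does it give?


Classification (C = 9): 2F1 with upper {\frac{3}{2}, 4}, lower {\frac{1}{2}}, argument x = -\frac{5}{9}. Verdict: no listed reduction: x = -\frac{5}{9} and upper {\frac{3}{2}, 4} fail every I1-I6 pattern.

First insight: t_0 = 9 here, and roots of the ratio polynomials (prefactor 9) are the negated parameters.
Step ratio: r(k) = -\frac{5}{9} * (k+\frac{3}{2}) (k+4) / [(k+\frac{1}{2}) (k+1)] - poly over poly, x = -\frac{5}{9} from leading terms; C = 9 at k = 0.


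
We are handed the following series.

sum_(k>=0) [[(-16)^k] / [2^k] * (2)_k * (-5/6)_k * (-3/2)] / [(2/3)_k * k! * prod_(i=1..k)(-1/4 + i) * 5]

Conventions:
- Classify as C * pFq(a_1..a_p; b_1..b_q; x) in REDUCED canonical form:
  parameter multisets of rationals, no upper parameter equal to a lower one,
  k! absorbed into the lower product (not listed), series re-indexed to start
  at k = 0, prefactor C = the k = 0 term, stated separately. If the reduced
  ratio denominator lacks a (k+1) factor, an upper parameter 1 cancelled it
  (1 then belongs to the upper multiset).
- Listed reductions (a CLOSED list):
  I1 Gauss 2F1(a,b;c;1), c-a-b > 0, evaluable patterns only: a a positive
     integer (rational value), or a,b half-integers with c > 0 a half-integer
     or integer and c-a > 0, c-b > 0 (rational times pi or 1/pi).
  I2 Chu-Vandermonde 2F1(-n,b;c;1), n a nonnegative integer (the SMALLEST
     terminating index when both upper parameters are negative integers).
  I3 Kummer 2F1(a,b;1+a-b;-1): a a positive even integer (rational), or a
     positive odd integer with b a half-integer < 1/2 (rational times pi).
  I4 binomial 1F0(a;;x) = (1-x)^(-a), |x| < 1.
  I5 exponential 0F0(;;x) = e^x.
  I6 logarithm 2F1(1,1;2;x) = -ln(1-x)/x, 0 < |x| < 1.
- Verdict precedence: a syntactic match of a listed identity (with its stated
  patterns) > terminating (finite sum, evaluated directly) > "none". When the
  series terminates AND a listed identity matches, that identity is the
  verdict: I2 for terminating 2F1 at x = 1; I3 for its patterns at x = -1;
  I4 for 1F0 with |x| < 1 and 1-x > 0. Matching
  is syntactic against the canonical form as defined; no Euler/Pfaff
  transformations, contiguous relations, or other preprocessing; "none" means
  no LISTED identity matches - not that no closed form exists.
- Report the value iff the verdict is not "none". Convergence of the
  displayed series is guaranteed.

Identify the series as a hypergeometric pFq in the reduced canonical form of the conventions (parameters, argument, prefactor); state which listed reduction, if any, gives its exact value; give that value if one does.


The series (x = -8) is 2F2: upper {-5/6, 2}, lower {2/3, 3/4}, prefactor -3/10. Verdict: none (x = -8): each listed identity misses the multisets {-5/6, 2} ; {2/3, 3/4}.

Key observation: with t_0 = -3/10, the constant factors (C = -3/10) combine into one prefactor.
Consecutive-term ratio: r(k) = (-8) * (k-5/6) (k+2) / [(k+2/3) (k+3/4) (k+1)] ; factor over Q: parameters, x = (-8), and C = -3/10.


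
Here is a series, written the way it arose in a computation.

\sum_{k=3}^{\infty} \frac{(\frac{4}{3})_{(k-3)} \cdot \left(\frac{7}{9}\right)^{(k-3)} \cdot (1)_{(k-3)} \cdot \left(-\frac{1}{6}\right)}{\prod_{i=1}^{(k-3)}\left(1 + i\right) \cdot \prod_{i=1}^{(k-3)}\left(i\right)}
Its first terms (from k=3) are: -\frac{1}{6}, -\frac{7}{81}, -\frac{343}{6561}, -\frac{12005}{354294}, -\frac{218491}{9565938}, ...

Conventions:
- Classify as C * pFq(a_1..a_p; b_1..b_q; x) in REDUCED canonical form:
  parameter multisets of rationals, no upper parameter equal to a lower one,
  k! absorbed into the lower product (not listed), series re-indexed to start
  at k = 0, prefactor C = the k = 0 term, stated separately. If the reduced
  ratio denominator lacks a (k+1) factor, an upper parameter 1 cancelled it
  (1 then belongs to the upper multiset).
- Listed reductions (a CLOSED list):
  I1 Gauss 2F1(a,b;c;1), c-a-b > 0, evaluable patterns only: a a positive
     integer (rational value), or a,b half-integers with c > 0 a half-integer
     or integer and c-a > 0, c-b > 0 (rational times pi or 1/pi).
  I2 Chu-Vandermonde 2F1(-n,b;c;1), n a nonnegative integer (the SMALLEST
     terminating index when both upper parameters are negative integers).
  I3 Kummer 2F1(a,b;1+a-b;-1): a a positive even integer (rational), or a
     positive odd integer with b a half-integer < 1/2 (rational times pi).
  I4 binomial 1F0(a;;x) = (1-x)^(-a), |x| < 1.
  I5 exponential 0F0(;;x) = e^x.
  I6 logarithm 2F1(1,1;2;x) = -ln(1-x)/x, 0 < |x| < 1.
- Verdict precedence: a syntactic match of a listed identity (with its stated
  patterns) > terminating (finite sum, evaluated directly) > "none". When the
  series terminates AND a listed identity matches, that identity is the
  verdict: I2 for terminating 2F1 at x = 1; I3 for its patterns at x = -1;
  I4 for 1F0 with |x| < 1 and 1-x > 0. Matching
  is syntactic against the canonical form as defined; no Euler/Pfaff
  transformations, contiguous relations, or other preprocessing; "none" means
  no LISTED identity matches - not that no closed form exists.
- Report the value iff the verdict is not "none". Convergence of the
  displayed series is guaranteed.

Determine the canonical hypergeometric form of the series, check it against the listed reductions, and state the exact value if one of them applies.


This is -\frac{1}{6} * 2F1(1, \frac{4}{3}; 2; \frac{7}{9}) in reduced canonical form. Verdict: none. A 2F1 with upper {1, \frac{4}{3}} fits none of I1-I6 at x = \frac{7}{9}; the sum runs forever.

Key step: x = \frac{7}{9} and the product of the first k integers (C = -1/6) is k!.
Term ratio: r(k) = \frac{7}{9} * (k+1) (k+\frac{4}{3}) / [(k+2) (k+1)] - rational in k, leading ratio \frac{7}{9}; with t_0 = -\frac{1}{6}, classification follows.


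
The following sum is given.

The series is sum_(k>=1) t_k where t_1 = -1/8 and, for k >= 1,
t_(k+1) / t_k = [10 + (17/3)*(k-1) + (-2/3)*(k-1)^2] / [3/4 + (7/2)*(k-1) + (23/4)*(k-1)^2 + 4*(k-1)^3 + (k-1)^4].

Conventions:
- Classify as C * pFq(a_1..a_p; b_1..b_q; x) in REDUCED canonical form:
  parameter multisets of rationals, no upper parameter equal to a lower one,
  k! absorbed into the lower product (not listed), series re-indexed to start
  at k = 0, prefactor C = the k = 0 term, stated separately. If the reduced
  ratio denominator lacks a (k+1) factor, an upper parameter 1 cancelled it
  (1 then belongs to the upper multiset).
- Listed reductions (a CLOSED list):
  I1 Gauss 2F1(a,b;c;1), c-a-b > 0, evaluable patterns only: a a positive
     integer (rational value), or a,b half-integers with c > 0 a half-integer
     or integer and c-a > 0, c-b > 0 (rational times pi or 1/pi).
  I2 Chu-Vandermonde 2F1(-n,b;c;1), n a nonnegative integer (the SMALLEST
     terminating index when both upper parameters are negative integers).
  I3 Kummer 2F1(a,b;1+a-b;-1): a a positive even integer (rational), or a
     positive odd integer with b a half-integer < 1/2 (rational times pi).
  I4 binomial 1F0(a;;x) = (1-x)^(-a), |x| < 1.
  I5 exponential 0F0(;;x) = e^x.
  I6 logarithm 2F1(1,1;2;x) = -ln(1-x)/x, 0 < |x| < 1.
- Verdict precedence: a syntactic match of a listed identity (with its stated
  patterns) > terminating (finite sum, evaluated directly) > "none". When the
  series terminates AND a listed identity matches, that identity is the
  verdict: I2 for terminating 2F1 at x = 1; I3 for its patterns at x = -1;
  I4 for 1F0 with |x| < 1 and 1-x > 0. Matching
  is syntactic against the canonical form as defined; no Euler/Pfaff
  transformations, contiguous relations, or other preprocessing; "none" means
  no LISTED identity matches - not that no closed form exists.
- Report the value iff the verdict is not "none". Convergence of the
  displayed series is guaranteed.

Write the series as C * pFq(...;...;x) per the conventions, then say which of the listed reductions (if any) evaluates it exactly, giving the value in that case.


Key observation: with t_0 = -1/8, factor the ratio over Q (C = -1/8, x = -2/3): negated roots = parameters.
Step ratio: r(k) = (-2/3) * (k-10) / [(k+1/2) (k+1) (k+1)] - rational in k. x = (-2/3); t_0 = -1/8; negate the roots.

This is -1/8 * 1F2(-10; 1/2, 1; -2/3) in reduced canonical form. Verdict: terminating at k = 10: the factor (-10)_k kills every later term; summing the 11 survivors is exact. Exact value: -17043486714387197221/4384168416773145000.


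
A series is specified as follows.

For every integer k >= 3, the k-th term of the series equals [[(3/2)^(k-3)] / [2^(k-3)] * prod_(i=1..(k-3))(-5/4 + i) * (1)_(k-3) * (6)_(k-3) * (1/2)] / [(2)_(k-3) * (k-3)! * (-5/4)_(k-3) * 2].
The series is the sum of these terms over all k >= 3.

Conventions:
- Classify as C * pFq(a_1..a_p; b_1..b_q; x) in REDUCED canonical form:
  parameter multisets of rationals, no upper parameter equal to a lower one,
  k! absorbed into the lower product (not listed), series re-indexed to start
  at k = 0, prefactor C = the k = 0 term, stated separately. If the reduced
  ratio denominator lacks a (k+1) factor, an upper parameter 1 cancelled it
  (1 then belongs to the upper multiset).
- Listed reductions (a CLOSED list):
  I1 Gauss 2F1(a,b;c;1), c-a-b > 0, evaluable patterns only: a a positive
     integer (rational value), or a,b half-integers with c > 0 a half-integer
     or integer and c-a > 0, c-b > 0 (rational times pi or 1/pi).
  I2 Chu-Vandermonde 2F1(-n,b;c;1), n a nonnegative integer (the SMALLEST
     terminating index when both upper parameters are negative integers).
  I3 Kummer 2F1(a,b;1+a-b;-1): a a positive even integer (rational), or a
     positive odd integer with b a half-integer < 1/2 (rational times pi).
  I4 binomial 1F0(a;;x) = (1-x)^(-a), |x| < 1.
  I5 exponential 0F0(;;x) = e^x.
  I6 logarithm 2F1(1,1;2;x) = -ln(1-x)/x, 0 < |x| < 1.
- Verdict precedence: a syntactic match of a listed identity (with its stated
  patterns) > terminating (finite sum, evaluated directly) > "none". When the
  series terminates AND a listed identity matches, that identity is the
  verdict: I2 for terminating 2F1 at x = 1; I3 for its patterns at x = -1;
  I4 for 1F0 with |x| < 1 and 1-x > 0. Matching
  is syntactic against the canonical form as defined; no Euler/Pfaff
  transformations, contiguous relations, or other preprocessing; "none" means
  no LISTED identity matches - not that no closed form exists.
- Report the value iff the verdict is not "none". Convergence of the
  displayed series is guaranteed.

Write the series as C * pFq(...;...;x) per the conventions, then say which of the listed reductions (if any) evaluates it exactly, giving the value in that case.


With C = 1/4: the canonical form is 3F2(-1/4, 1, 6; -5/4, 2; 3/4). Verdict: no listed reduction: x = 3/4 and upper {-1/4, 1, 6} fail every I1-I6 pattern.

Key step: x = (3/4) and the two k-th powers (C = 1/4) combine into one argument.
Term ratio: r(k) = (3/4) * (k-1/4) (k+1) (k+6) / [(k-5/4) (k+2) (k+1)] - rational in k, leading ratio (3/4); with t_0 = 1/4, classification follows.


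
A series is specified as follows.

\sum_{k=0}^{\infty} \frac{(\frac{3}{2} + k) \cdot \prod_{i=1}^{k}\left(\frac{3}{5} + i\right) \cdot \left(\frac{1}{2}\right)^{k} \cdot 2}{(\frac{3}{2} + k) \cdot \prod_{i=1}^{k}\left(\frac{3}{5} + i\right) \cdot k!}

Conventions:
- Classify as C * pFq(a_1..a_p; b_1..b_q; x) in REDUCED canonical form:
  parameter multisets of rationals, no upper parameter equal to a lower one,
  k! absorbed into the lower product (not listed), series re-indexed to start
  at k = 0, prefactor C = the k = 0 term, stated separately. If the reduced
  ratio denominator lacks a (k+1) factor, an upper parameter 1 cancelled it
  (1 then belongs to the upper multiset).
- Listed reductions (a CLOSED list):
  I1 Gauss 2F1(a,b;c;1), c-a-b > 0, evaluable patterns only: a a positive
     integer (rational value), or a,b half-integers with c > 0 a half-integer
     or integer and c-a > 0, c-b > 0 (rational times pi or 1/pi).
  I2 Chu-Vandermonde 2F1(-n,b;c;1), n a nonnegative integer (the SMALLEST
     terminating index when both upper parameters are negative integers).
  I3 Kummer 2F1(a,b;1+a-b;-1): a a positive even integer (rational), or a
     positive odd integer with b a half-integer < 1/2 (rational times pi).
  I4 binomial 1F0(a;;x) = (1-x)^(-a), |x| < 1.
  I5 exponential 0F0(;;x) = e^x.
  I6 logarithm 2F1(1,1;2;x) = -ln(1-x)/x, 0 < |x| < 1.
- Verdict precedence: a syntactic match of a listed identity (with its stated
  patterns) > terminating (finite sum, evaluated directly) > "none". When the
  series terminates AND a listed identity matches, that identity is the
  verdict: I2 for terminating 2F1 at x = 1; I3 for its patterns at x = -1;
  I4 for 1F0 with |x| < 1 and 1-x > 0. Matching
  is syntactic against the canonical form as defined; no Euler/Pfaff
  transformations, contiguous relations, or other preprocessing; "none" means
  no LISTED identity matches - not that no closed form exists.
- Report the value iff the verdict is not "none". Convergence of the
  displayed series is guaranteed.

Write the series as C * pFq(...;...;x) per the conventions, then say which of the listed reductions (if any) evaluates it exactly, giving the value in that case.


At argument \frac{1}{2}: a 0F0 with upper {-}, lower {-}, scaled by C = 2. Verdict: the I5 exponential reduction applies (the 0F0 exponential series at x = \frac{1}{2}). Hence: 2 \cdot e^{\frac{1}{2}}.

The tell: t_0 being 2, the lower running product (C = 2) is a rising factorial.
Ratio: r(k) = \frac{1}{2} * 1 / [(k+1)] - poly over poly, x = \frac{1}{2} from leading terms; C = 2 at k = 0.


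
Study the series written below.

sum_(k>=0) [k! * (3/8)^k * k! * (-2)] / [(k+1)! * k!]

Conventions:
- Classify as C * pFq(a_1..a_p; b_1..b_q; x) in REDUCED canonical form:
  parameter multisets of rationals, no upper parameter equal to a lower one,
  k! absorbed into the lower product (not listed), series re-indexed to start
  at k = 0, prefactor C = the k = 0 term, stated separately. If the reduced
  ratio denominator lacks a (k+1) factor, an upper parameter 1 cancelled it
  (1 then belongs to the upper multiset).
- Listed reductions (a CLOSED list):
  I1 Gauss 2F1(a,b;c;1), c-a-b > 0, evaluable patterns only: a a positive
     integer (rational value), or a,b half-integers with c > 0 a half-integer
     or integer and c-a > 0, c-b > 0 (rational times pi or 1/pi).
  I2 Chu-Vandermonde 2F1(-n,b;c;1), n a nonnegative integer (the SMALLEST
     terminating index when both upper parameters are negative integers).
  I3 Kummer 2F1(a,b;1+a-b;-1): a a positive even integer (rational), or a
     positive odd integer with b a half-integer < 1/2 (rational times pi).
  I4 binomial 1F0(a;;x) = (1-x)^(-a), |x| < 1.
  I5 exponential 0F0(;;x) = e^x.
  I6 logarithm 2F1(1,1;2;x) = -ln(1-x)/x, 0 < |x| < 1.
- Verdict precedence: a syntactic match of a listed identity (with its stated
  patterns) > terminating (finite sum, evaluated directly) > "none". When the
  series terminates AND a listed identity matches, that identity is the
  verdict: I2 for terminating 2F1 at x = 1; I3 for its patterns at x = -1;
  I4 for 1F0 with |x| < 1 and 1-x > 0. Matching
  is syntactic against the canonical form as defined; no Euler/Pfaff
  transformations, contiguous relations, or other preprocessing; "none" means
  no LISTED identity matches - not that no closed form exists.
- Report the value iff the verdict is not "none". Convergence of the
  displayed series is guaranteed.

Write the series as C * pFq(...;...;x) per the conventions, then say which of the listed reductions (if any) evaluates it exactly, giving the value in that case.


The series (x = 3/8) is 2F1: upper {1, 1}, lower {2}, prefactor -2. Verdict: the I6 logarithm reduction applies (the logarithm: parameters (1,1;2), x = 3/8). Sum: (16/3) * ln(5/8).

The tell: with t_0 = -2, the factorial ratio (C = -2, x = 3/8) (k+a-1)!/(a-1)! is a rising factorial (a)_k.
Consecutive-term ratio: r(k) = (3/8) * (k+1) (k+1) / [(k+2) (k+1)] - rational; roots negated = parameters, x = (3/8), C = -2.


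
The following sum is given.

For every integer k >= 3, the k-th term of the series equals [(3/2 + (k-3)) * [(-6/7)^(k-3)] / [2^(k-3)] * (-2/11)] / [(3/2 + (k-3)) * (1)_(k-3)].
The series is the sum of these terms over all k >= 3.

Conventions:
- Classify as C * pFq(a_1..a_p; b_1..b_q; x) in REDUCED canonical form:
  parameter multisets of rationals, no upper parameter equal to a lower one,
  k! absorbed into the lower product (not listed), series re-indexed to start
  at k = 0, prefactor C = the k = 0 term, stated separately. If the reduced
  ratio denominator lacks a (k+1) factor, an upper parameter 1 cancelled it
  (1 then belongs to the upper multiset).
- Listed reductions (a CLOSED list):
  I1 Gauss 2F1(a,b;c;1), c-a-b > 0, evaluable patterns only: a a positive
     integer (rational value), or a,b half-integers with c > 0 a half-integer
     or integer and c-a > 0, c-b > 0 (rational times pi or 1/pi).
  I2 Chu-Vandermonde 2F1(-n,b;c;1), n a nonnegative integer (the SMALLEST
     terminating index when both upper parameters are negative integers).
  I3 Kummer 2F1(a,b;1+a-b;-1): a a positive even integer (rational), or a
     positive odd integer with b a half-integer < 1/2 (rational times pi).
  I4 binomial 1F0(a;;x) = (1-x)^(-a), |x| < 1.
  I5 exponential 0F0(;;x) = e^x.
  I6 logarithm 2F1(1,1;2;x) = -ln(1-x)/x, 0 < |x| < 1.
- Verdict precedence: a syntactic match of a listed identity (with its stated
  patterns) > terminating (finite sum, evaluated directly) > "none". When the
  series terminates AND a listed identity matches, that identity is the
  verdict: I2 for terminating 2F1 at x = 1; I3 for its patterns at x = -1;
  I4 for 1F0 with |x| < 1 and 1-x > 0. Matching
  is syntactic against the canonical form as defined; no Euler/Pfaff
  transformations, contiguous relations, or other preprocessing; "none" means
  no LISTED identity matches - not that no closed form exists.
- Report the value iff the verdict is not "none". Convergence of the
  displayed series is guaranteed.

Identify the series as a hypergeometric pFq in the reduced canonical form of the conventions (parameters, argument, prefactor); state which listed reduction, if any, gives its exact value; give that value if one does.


This is -2/11 * 0F0(-; -; -3/7) in reduced canonical form. Verdict: this is the exponential series (I5) (the 0F0 exponential series at x = -3/7). Hence: (-2/11) * e^(-3/7).

Key step: x = (-3/7) and the two k-th powers (C = -2/11) combine into one argument.
Term ratio: r(k) = (-3/7) * 1 / [(k+1)] - rational in k. x = (-3/7); t_0 = -2/11; negate the roots.


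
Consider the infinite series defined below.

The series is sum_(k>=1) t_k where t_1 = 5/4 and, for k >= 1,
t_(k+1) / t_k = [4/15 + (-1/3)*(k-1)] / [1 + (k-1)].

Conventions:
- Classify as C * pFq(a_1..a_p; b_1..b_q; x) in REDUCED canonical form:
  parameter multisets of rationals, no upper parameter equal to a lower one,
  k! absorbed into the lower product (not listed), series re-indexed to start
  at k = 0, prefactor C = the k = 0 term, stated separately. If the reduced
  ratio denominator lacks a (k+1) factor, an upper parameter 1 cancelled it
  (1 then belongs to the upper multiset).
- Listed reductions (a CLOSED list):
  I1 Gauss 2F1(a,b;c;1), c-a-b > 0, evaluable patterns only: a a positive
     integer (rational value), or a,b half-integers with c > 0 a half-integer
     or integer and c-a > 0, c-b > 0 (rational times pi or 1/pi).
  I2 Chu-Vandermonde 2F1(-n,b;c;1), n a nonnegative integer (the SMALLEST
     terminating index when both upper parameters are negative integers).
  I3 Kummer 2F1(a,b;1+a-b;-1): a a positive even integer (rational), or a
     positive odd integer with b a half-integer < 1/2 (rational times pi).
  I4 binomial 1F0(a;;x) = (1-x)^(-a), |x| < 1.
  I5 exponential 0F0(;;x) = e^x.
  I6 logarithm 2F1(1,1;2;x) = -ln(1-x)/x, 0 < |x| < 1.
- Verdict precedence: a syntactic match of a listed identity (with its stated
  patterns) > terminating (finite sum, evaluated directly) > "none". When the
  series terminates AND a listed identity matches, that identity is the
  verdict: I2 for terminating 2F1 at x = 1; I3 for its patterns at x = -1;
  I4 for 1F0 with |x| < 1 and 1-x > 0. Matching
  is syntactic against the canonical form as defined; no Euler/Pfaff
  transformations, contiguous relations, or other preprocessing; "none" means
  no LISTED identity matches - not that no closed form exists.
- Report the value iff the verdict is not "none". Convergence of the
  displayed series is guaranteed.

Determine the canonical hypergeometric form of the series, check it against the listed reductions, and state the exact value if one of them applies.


With C = 5/4: the canonical form is 1F0(-4/5; -; -1/3). Verdict (x = -1/3): the I4 binomial reduction applies (the 1F0 binomial series: exponent 4/5, x = -1/3). Hence: (5/4) * (4/3)^(4/5).

Structural cue: x = (-1/3) and the expanded ratio factors over Q; C = 5/4, roots give parameters.
Step ratio: r(k) = (-1/3) * (k-4/5) / [(k+1)] ; factor over Q: parameters, x = (-1/3), and C = 5/4.
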